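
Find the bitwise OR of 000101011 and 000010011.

OR: 1 when either bit is 1
  000101011
| 000010011
-----------
  000111011
Decimal: 43 | 19 = 59



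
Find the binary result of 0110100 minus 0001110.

Method 1 - Direct subtraction (column by column from the right: bit − bit − borrow-in; if negative, add 2 and borrow 1 from the next column):
borrow: 0011100
        0110100
-       0001110
---------------
        0100110

Method 2 - Add two's complement:
Two's complement of 0001110: invert → 1110001, add 1 → 1110010
  0110100
+ 1110010
---------
 10100110  (end carry out of the top bit = 1)
Discarding the end carry: 0100110
Decimal check:
  0110100 = 32 + 16 + 4 = 52
  0001110 = 8 + 4 + 2 = 14
  52 - 14 = 38, and 0100110 = 32 + 4 + 2 = 38 ✓



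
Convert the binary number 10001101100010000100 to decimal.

Sum of powers of 2 for each 1-bit:
2^2 + 2^7 + 2^11 + 2^12 + 2^14 + 2^15 + 2^19
= 4 + 128 + 2048 + 4096 + 16384 + 32768 + 524288
= 579716



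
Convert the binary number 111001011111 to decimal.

Sum of powers of 2 for each 1-bit:
2^0 + 2^1 + 2^2 + 2^3 + 2^4 + 2^6 + 2^9 + 2^10 + 2^11
= 1 + 2 + 4 + 8 + 16 + 64 + 512 + 1024 + 2048
= 3679



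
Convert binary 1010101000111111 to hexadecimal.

Group into 4-bit nibbles from right:
  1010 = A
  1010 = A
  0011 = 3
  1111 = F
Result: AA3F



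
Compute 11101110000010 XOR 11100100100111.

XOR: 1 when bits differ
  11101110000010
^ 11100100100111
----------------
  00001010100101
Decimal: 15234 ^ 14631 = 677



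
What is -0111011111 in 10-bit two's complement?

Original: 0111011111
Step 1 - Invert all bits: 1000100000
Step 2 - Add 1: 1000100001
Verification: 0111011111 + 1000100001 = 10000000000; discarding the end carry (carry out of the top bit) leaves the 10-bit value 0000000000, as required for x + (-x)



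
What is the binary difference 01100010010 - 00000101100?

Method 1 - Direct subtraction (column by column from the right: bit − bit − borrow-in; if negative, add 2 and borrow 1 from the next column):
borrow: 00111011000
        01100010010
-       00000101100
-------------------
        01011100110

Method 2 - Add two's complement:
Two's complement of 00000101100: invert → 11111010011, add 1 → 11111010100
  01100010010
+ 11111010100
-------------
 101011100110  (end carry out of the top bit = 1)
Discarding the end carry: 01011100110
Decimal check:
  01100010010 = 512 + 256 + 16 + 2 = 786
  00000101100 = 32 + 8 + 4 = 44
  786 - 44 = 742, and 01011100110 = 512 + 128 + 64 + 32 + 4 + 2 = 742 ✓



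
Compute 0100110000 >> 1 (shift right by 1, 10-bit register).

Original: 0100110000 (decimal 304)
Shift right by 1 position
Drop the 1 low bit; fill with zero on the left
Result: 0010011000 (decimal 152)
Equivalent: 304 >> 1 = 304 ÷ 2^1 = 152



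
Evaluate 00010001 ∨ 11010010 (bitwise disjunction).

OR: 1 when either bit is 1
  00010001
| 11010010
----------
  11010011
Decimal: 17 | 210 = 211



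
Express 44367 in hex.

Using repeated division by 16 (digits 10–15 are A–F):
44367 ÷ 16 = 2772 remainder 15 (F)
2772 ÷ 16 = 173 remainder 4
173 ÷ 16 = 10 remainder 13 (D)
10 ÷ 16 = 0 remainder 10 (A)
Reading remainders bottom to top: AD4F



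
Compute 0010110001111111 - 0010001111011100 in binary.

Method 1 - Direct subtraction (column by column from the right: bit − bit − borrow-in; if negative, add 2 and borrow 1 from the next column):
borrow: 0000011100000000
        0010110001111111
-       0010001111011100
------------------------
        0000100010100011

Method 2 - Add two's complement:
Two's complement of 0010001111011100: invert → 1101110000100011, add 1 → 1101110000100100
  0010110001111111
+ 1101110000100100
------------------
 10000100010100011  (end carry out of the top bit = 1)
Discarding the end carry: 0000100010100011
Decimal check:
  0010110001111111 = 8192 + 2048 + 1024 + 64 + 32 + 16 + 8 + 4 + 2 + 1 = 11391
  0010001111011100 = 8192 + 512 + 256 + 128 + 64 + 16 + 8 + 4 = 9180
  11391 - 9180 = 2211, and 0000100010100011 = 2048 + 128 + 32 + 2 + 1 = 2211 ✓



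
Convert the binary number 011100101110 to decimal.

Sum of powers of 2 for each 1-bit:
2^1 + 2^2 + 2^3 + 2^5 + 2^8 + 2^9 + 2^10
= 2 + 4 + 8 + 32 + 256 + 512 + 1024
= 1838



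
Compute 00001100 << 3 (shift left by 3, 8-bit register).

Original: 00001100 (decimal 12)
Shift left by 3 positions
Append 3 zeros on the right
Result: 01100000 (decimal 96)
Equivalent: 12 << 3 = 12 × 2^3 = 96



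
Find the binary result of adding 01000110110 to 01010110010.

Add column by column from the right: bit + bit + carry-in; write the sum mod 2, carry 1 when the sum is 2 or 3.
carry:  10001101100
        01000110110
+       01010110010
-------------------
       010011101000
(the carry out of the leftmost column, 0, becomes the leading bit)
Decimal check:
  01000110110 = 512 + 32 + 16 + 4 + 2 = 566
  01010110010 = 512 + 128 + 32 + 16 + 2 = 690
  566 + 690 = 1256, and 010011101000 = 1024 + 128 + 64 + 32 + 8 = 1256 ✓



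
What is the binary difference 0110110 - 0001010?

Method 1 - Direct subtraction (column by column from the right: bit − bit − borrow-in; if negative, add 2 and borrow 1 from the next column):
borrow: 0010000
        0110110
-       0001010
---------------
        0101100

Method 2 - Add two's complement:
Two's complement of 0001010: invert → 1110101, add 1 → 1110110
  0110110
+ 1110110
---------
 10101100  (end carry out of the top bit = 1)
Discarding the end carry: 0101100
Decimal check:
  0110110 = 32 + 16 + 4 + 2 = 54
  0001010 = 8 + 2 = 10
  54 - 10 = 44, and 0101100 = 32 + 8 + 4 = 44 ✓



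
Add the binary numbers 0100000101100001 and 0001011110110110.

Add column by column from the right: bit + bit + carry-in; write the sum mod 2, carry 1 when the sum is 2 or 3.
carry:  0000111111000000
        0100000101100001
+       0001011110110110
------------------------
       00101100100010111
(the carry out of the leftmost column, 0, becomes the leading bit)
Decimal check:
  0100000101100001 = 16384 + 256 + 64 + 32 + 1 = 16737
  0001011110110110 = 4096 + 1024 + 512 + 256 + 128 + 32 + 16 + 4 + 2 = 6070
  16737 + 6070 = 22807, and 00101100100010111 = 16384 + 4096 + 2048 + 256 + 16 + 4 + 2 + 1 = 22807 ✓



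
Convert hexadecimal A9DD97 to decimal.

Expand by place value (powers of 16):
Digit values: A = 10, D = 13
A9DD97 = 10 × 16^5 + 9 × 16^4 + 13 × 16^3 + 13 × 16^2 + 9 × 16^1 + 7 × 16^0
= 10 × 1048576 + 9 × 65536 + 13 × 4096 + 13 × 256 + 9 × 16 + 7 × 1
= 10485760 + 589824 + 53248 + 3328 + 144 + 7
= 11132311



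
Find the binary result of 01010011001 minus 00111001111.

Method 1 - Direct subtraction (column by column from the right: bit − bit − borrow-in; if negative, add 2 and borrow 1 from the next column):
borrow: 01110011100
        01010011001
-       00111001111
-------------------
        00011001010

Method 2 - Add two's complement:
Two's complement of 00111001111: invert → 11000110000, add 1 → 11000110001
  01010011001
+ 11000110001
-------------
 100011001010  (end carry out of the top bit = 1)
Discarding the end carry: 00011001010
Decimal check:
  01010011001 = 512 + 128 + 16 + 8 + 1 = 665
  00111001111 = 256 + 128 + 64 + 8 + 4 + 2 + 1 = 463
  665 - 463 = 202, and 00011001010 = 128 + 64 + 8 + 2 = 202 ✓



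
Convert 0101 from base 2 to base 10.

Sum of powers of 2 for each 1-bit:
2^0 + 2^2
= 1 + 4
= 5



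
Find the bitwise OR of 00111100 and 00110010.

OR: 1 when either bit is 1
  00111100
| 00110010
----------
  00111110
Decimal: 60 | 50 = 62



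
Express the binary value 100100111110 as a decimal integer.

Sum of powers of 2 for each 1-bit:
2^1 + 2^2 + 2^3 + 2^4 + 2^5 + 2^8 + 2^11
= 2 + 4 + 8 + 16 + 32 + 256 + 2048
= 2366



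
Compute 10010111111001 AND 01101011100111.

AND: 1 only when both bits are 1
  10010111111001
& 01101011100111
----------------
  00000011100001
Decimal: 9721 & 6887 = 225



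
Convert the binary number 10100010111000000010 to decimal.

Sum of powers of 2 for each 1-bit:
2^1 + 2^9 + 2^10 + 2^11 + 2^13 + 2^17 + 2^19
= 2 + 512 + 1024 + 2048 + 8192 + 131072 + 524288
= 667138



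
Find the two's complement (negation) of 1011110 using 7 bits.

Original (sign bit 1, negative): 1011110
Step 1 - Invert all bits: 0100001
Step 2 - Add 1: 0100010
Verification: 1011110 + 0100010 = 10000000; discarding the end carry (carry out of the top bit) leaves the 7-bit value 0000000, as required for x + (-x)



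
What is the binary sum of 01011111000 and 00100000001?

Add column by column from the right: bit + bit + carry-in; write the sum mod 2, carry 1 when the sum is 2 or 3.
carry:  00000000000
        01011111000
+       00100000001
-------------------
       001111111001
(the carry out of the leftmost column, 0, becomes the leading bit)
Decimal check:
  01011111000 = 512 + 128 + 64 + 32 + 16 + 8 = 760
  00100000001 = 256 + 1 = 257
  760 + 257 = 1017, and 001111111001 = 512 + 256 + 128 + 64 + 32 + 16 + 8 + 1 = 1017 ✓



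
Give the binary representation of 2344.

Using repeated division by 2:
2344 ÷ 2 = 1172 remainder 0
1172 ÷ 2 = 586 remainder 0
586 ÷ 2 = 293 remainder 0
293 ÷ 2 = 146 remainder 1
146 ÷ 2 = 73 remainder 0
73 ÷ 2 = 36 remainder 1
36 ÷ 2 = 18 remainder 0
18 ÷ 2 = 9 remainder 0
9 ÷ 2 = 4 remainder 1
4 ÷ 2 = 2 remainder 0
2 ÷ 2 = 1 remainder 0
1 ÷ 2 = 0 remainder 1
Reading remainders bottom to top: 100100101000



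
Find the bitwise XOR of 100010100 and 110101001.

XOR: 1 when bits differ
  100010100
^ 110101001
-----------
  010111101
Decimal: 276 ^ 425 = 189



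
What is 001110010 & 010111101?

AND: 1 only when both bits are 1
  001110010
& 010111101
-----------
  000110000
Decimal: 114 & 189 = 48



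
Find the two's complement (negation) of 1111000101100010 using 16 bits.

Original (sign bit 1, negative): 1111000101100010
Step 1 - Invert all bits: 0000111010011101
Step 2 - Add 1: 0000111010011110
Verification: 1111000101100010 + 0000111010011110 = 10000000000000000; discarding the end carry (carry out of the top bit) leaves the 16-bit value 0000000000000000, as required for x + (-x)



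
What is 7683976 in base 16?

Using repeated division by 16 (digits 10–15 are A–F):
7683976 ÷ 16 = 480248 remainder 8
480248 ÷ 16 = 30015 remainder 8
30015 ÷ 16 = 1875 remainder 15 (F)
1875 ÷ 16 = 117 remainder 3
117 ÷ 16 = 7 remainder 5
7 ÷ 16 = 0 remainder 7
Reading remainders bottom to top: 753F88



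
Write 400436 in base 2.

Using repeated division by 2:
400436 ÷ 2 = 200218 remainder 0
200218 ÷ 2 = 100109 remainder 0
100109 ÷ 2 = 50054 remainder 1
50054 ÷ 2 = 25027 remainder 0
25027 ÷ 2 = 12513 remainder 1
12513 ÷ 2 = 6256 remainder 1
6256 ÷ 2 = 3128 remainder 0
3128 ÷ 2 = 1564 remainder 0
1564 ÷ 2 = 782 remainder 0
782 ÷ 2 = 391 remainder 0
391 ÷ 2 = 195 remainder 1
195 ÷ 2 = 97 remainder 1
97 ÷ 2 = 48 remainder 1
48 ÷ 2 = 24 remainder 0
24 ÷ 2 = 12 remainder 0
12 ÷ 2 = 6 remainder 0
6 ÷ 2 = 3 remainder 0
3 ÷ 2 = 1 remainder 1
1 ÷ 2 = 0 remainder 1
Reading remainders bottom to top: 1100001110000110100



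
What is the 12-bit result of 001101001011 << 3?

Original: 001101001011 (decimal 843)
Shift left by 3 positions
Append 3 zeros on the right and drop the 3 high bits that overflow the 12-bit width
Result: 101001011000 (decimal 2648)
Equivalent: 843 << 3 = 843 × 2^3 = 6744, truncated to 12 bits = 2648



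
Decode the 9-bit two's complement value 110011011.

Binary: 110011011
Sign bit: 1 (negative)
Invert: 001100100
Add 1:  001100101
Magnitude: 001100101 = 64 + 32 + 4 + 1 = 101
Value: -101



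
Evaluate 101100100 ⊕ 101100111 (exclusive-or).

XOR: 1 when bits differ
  101100100
^ 101100111
-----------
  000000011
Decimal: 356 ^ 359 = 3



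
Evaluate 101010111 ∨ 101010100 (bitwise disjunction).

OR: 1 when either bit is 1
  101010111
| 101010100
-----------
  101010111
Decimal: 343 | 340 = 343



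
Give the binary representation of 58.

Using repeated division by 2:
58 ÷ 2 = 29 remainder 0
29 ÷ 2 = 14 remainder 1
14 ÷ 2 = 7 remainder 0
7 ÷ 2 = 3 remainder 1
3 ÷ 2 = 1 remainder 1
1 ÷ 2 = 0 remainder 1
Reading remainders bottom to top: 111010



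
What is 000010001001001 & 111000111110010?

AND: 1 only when both bits are 1
  000010001001001
& 111000111110010
-----------------
  000000001000000
Decimal: 1097 & 29170 = 64



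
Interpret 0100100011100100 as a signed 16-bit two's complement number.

Binary: 0100100011100100
Sign bit: 0 (non-negative)
Read directly as an unsigned value:
0100100011100100 = 16384 + 2048 + 128 + 64 + 32 + 4 = 18660
Value: 18660



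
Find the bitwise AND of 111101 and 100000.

AND: 1 only when both bits are 1
  111101
& 100000
--------
  100000
Decimal: 61 & 32 = 32



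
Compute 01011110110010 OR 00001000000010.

OR: 1 when either bit is 1
  01011110110010
| 00001000000010
----------------
  01011110110010
Decimal: 6066 | 514 = 6066



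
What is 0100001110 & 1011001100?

AND: 1 only when both bits are 1
  0100001110
& 1011001100
------------
  0000001100
Decimal: 270 & 716 = 12



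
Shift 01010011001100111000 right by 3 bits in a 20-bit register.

Original: 01010011001100111000 (decimal 340792)
Shift right by 3 positions
Drop the 3 low bits; fill with zeros on the left
Result: 00001010011001100111 (decimal 42599)
Equivalent: 340792 >> 3 = 340792 ÷ 2^3 = 42599



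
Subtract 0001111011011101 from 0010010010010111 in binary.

Method 1 - Direct subtraction (column by column from the right: bit − bit − borrow-in; if negative, add 2 and borrow 1 from the next column):
borrow: 0011111111110000
        0010010010010111
-       0001111011011101
------------------------
        0000010110111010

Method 2 - Add two's complement:
Two's complement of 0001111011011101: invert → 1110000100100010, add 1 → 1110000100100011
  0010010010010111
+ 1110000100100011
------------------
 10000010110111010  (end carry out of the top bit = 1)
Discarding the end carry: 0000010110111010
Decimal check:
  0010010010010111 = 8192 + 1024 + 128 + 16 + 4 + 2 + 1 = 9367
  0001111011011101 = 4096 + 2048 + 1024 + 512 + 128 + 64 + 16 + 8 + 4 + 1 = 7901
  9367 - 7901 = 1466, and 0000010110111010 = 1024 + 256 + 128 + 32 + 16 + 8 + 2 = 1466 ✓



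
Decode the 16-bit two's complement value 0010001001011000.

Binary: 0010001001011000
Sign bit: 0 (non-negative)
Read directly as an unsigned value:
0010001001011000 = 8192 + 512 + 64 + 16 + 8 = 8792
Value: 8792



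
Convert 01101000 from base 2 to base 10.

Sum of powers of 2 for each 1-bit:
2^3 + 2^5 + 2^6
= 8 + 32 + 64
= 104



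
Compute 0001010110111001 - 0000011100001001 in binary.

Method 1 - Direct subtraction (column by column from the right: bit − bit − borrow-in; if negative, add 2 and borrow 1 from the next column):
borrow: 0001110000000000
        0001010110111001
-       0000011100001001
------------------------
        0000111010110000

Method 2 - Add two's complement:
Two's complement of 0000011100001001: invert → 1111100011110110, add 1 → 1111100011110111
  0001010110111001
+ 1111100011110111
------------------
 10000111010110000  (end carry out of the top bit = 1)
Discarding the end carry: 0000111010110000
Decimal check:
  0001010110111001 = 4096 + 1024 + 256 + 128 + 32 + 16 + 8 + 1 = 5561
  0000011100001001 = 1024 + 512 + 256 + 8 + 1 = 1801
  5561 - 1801 = 3760, and 0000111010110000 = 2048 + 1024 + 512 + 128 + 32 + 16 = 3760 ✓



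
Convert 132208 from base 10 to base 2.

Using repeated division by 2:
132208 ÷ 2 = 66104 remainder 0
66104 ÷ 2 = 33052 remainder 0
33052 ÷ 2 = 16526 remainder 0
16526 ÷ 2 = 8263 remainder 0
8263 ÷ 2 = 4131 remainder 1
4131 ÷ 2 = 2065 remainder 1
2065 ÷ 2 = 1032 remainder 1
1032 ÷ 2 = 516 remainder 0
516 ÷ 2 = 258 remainder 0
258 ÷ 2 = 129 remainder 0
129 ÷ 2 = 64 remainder 1
64 ÷ 2 = 32 remainder 0
32 ÷ 2 = 16 remainder 0
16 ÷ 2 = 8 remainder 0
8 ÷ 2 = 4 remainder 0
4 ÷ 2 = 2 remainder 0
2 ÷ 2 = 1 remainder 0
1 ÷ 2 = 0 remainder 1
Reading remainders bottom to top: 100000010001110000



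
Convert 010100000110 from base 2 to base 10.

Sum of powers of 2 for each 1-bit:
2^1 + 2^2 + 2^8 + 2^10
= 2 + 4 + 256 + 1024
= 1286



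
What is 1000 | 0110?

OR: 1 when either bit is 1
  1000
| 0110
------
  1110
Decimal: 8 | 6 = 14



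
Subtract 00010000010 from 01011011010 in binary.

Method 1 - Direct subtraction (column by column from the right: bit − bit − borrow-in; if negative, add 2 and borrow 1 from the next column):
borrow: 00000000000
        01011011010
-       00010000010
-------------------
        01001011000

Method 2 - Add two's complement:
Two's complement of 00010000010: invert → 11101111101, add 1 → 11101111110
  01011011010
+ 11101111110
-------------
 101001011000  (end carry out of the top bit = 1)
Discarding the end carry: 01001011000
Decimal check:
  01011011010 = 512 + 128 + 64 + 16 + 8 + 2 = 730
  00010000010 = 128 + 2 = 130
  730 - 130 = 600, and 01001011000 = 512 + 64 + 16 + 8 = 600 ✓



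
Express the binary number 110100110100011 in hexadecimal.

Group into 4-bit nibbles from right:
  0110 = 6
  1001 = 9
  1010 = A
  0011 = 3
Result: 69A3



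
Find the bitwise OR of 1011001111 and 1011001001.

OR: 1 when either bit is 1
  1011001111
| 1011001001
------------
  1011001111
Decimal: 719 | 713 = 719



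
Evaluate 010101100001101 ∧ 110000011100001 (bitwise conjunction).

AND: 1 only when both bits are 1
  010101100001101
& 110000011100001
-----------------
  010000000000001
Decimal: 11021 & 24801 = 8193



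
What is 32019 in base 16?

Using repeated division by 16 (digits 10–15 are A–F):
32019 ÷ 16 = 2001 remainder 3
2001 ÷ 16 = 125 remainder 1
125 ÷ 16 = 7 remainder 13 (D)
7 ÷ 16 = 0 remainder 7
Reading remainders bottom to top: 7D13



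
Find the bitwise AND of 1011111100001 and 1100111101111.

AND: 1 only when both bits are 1
  1011111100001
& 1100111101111
---------------
  1000111100001
Decimal: 6113 & 6639 = 4577



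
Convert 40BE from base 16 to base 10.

Expand by place value (powers of 16):
Digit values: B = 11, E = 14
40BE = 4 × 16^3 + 0 × 16^2 + 11 × 16^1 + 14 × 16^0
= 4 × 4096 + 0 × 256 + 11 × 16 + 14 × 1
= 16384 + 0 + 176 + 14
= 16574



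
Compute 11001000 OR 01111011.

OR: 1 when either bit is 1
  11001000
| 01111011
----------
  11111011
Decimal: 200 | 123 = 251



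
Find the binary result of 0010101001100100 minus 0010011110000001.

Method 1 - Direct subtraction (column by column from the right: bit − bit − borrow-in; if negative, add 2 and borrow 1 from the next column):
borrow: 0000111100000110
        0010101001100100
-       0010011110000001
------------------------
        0000001011100011

Method 2 - Add two's complement:
Two's complement of 0010011110000001: invert → 1101100001111110, add 1 → 1101100001111111
  0010101001100100
+ 1101100001111111
------------------
 10000001011100011  (end carry out of the top bit = 1)
Discarding the end carry: 0000001011100011
Decimal check:
  0010101001100100 = 8192 + 2048 + 512 + 64 + 32 + 4 = 10852
  0010011110000001 = 8192 + 1024 + 512 + 256 + 128 + 1 = 10113
  10852 - 10113 = 739, and 0000001011100011 = 512 + 128 + 64 + 32 + 2 + 1 = 739 ✓



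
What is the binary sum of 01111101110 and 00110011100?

Add column by column from the right: bit + bit + carry-in; write the sum mod 2, carry 1 when the sum is 2 or 3.
carry:  11111111000
        01111101110
+       00110011100
-------------------
       010110001010
(the carry out of the leftmost column, 0, becomes the leading bit)
Decimal check:
  01111101110 = 512 + 256 + 128 + 64 + 32 + 8 + 4 + 2 = 1006
  00110011100 = 256 + 128 + 16 + 8 + 4 = 412
  1006 + 412 = 1418, and 010110001010 = 1024 + 256 + 128 + 8 + 2 = 1418 ✓



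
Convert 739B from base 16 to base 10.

Expand by place value (powers of 16):
Digit values: B = 11
739B = 7 × 16^3 + 3 × 16^2 + 9 × 16^1 + 11 × 16^0
= 7 × 4096 + 3 × 256 + 9 × 16 + 11 × 1
= 28672 + 768 + 144 + 11
= 29595



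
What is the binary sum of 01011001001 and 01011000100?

Add column by column from the right: bit + bit + carry-in; write the sum mod 2, carry 1 when the sum is 2 or 3.
carry:  10110000000
        01011001001
+       01011000100
-------------------
       010110001101
(the carry out of the leftmost column, 0, becomes the leading bit)
Decimal check:
  01011001001 = 512 + 128 + 64 + 8 + 1 = 713
  01011000100 = 512 + 128 + 64 + 4 = 708
  713 + 708 = 1421, and 010110001101 = 1024 + 256 + 128 + 8 + 4 + 1 = 1421 ✓



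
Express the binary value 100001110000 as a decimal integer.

Sum of powers of 2 for each 1-bit:
2^4 + 2^5 + 2^6 + 2^11
= 16 + 32 + 64 + 2048
= 2160



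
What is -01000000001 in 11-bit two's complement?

Original: 01000000001
Step 1 - Invert all bits: 10111111110
Step 2 - Add 1: 10111111111
Verification: 01000000001 + 10111111111 = 100000000000; discarding the end carry (carry out of the top bit) leaves the 11-bit value 00000000000, as required for x + (-x)



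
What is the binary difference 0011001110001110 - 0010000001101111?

Method 1 - Direct subtraction (column by column from the right: bit − bit − borrow-in; if negative, add 2 and borrow 1 from the next column):
borrow: 0000000011111110
        0011001110001110
-       0010000001101111
------------------------
        0001001100011111

Method 2 - Add two's complement:
Two's complement of 0010000001101111: invert → 1101111110010000, add 1 → 1101111110010001
  0011001110001110
+ 1101111110010001
------------------
 10001001100011111  (end carry out of the top bit = 1)
Discarding the end carry: 0001001100011111
Decimal check:
  0011001110001110 = 8192 + 4096 + 512 + 256 + 128 + 8 + 4 + 2 = 13198
  0010000001101111 = 8192 + 64 + 32 + 8 + 4 + 2 + 1 = 8303
  13198 - 8303 = 4895, and 0001001100011111 = 4096 + 512 + 256 + 16 + 8 + 4 + 2 + 1 = 4895 ✓



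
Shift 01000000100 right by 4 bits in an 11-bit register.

Original: 01000000100 (decimal 516)
Shift right by 4 positions
Drop the 4 low bits; fill with zeros on the left
Result: 00000100000 (decimal 32)
Equivalent: 516 >> 4 = 516 ÷ 2^4 = 32



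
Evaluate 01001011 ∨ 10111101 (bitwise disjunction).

OR: 1 when either bit is 1
  01001011
| 10111101
----------
  11111111
Decimal: 75 | 189 = 255



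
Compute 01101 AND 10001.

AND: 1 only when both bits are 1
  01101
& 10001
-------
  00001
Decimal: 13 & 17 = 1



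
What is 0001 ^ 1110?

XOR: 1 when bits differ
  0001
^ 1110
------
  1111
Decimal: 1 ^ 14 = 15



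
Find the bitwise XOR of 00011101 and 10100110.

XOR: 1 when bits differ
  00011101
^ 10100110
----------
  10111011
Decimal: 29 ^ 166 = 187



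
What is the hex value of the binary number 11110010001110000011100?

Group into 4-bit nibbles from right:
  0111 = 7
  1001 = 9
  0001 = 1
  1100 = C
  0001 = 1
  1100 = C
Result: 791C1C



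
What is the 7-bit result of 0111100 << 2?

Original: 0111100 (decimal 60)
Shift left by 2 positions
Append 2 zeros on the right and drop the 2 high bits that overflow the 7-bit width
Result: 1110000 (decimal 112)
Equivalent: 60 << 2 = 60 × 2^2 = 240, truncated to 7 bits = 112



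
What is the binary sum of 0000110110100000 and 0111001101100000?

Add column by column from the right: bit + bit + carry-in; write the sum mod 2, carry 1 when the sum is 2 or 3.
carry:  1111111111000000
        0000110110100000
+       0111001101100000
------------------------
       01000000100000000
(the carry out of the leftmost column, 0, becomes the leading bit)
Decimal check:
  0000110110100000 = 2048 + 1024 + 256 + 128 + 32 = 3488
  0111001101100000 = 16384 + 8192 + 4096 + 512 + 256 + 64 + 32 = 29536
  3488 + 29536 = 33024, and 01000000100000000 = 32768 + 256 = 33024 ✓



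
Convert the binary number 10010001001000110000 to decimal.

Sum of powers of 2 for each 1-bit:
2^4 + 2^5 + 2^9 + 2^12 + 2^16 + 2^19
= 16 + 32 + 512 + 4096 + 65536 + 524288
= 594480



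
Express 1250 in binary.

Using repeated division by 2:
1250 ÷ 2 = 625 remainder 0
625 ÷ 2 = 312 remainder 1
312 ÷ 2 = 156 remainder 0
156 ÷ 2 = 78 remainder 0
78 ÷ 2 = 39 remainder 0
39 ÷ 2 = 19 remainder 1
19 ÷ 2 = 9 remainder 1
9 ÷ 2 = 4 remainder 1
4 ÷ 2 = 2 remainder 0
2 ÷ 2 = 1 remainder 0
1 ÷ 2 = 0 remainder 1
Reading remainders bottom to top: 10011100010



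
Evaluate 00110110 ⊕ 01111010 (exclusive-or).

XOR: 1 when bits differ
  00110110
^ 01111010
----------
  01001100
Decimal: 54 ^ 122 = 76



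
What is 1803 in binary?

Using repeated division by 2:
1803 ÷ 2 = 901 remainder 1
901 ÷ 2 = 450 remainder 1
450 ÷ 2 = 225 remainder 0
225 ÷ 2 = 112 remainder 1
112 ÷ 2 = 56 remainder 0
56 ÷ 2 = 28 remainder 0
28 ÷ 2 = 14 remainder 0
14 ÷ 2 = 7 remainder 0
7 ÷ 2 = 3 remainder 1
3 ÷ 2 = 1 remainder 1
1 ÷ 2 = 0 remainder 1
Reading remainders bottom to top: 11100001011



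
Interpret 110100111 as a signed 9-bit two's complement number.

Binary: 110100111
Sign bit: 1 (negative)
Invert: 001011000
Add 1:  001011001
Magnitude: 001011001 = 64 + 16 + 8 + 1 = 89
Value: -89



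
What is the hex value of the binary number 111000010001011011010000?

Group into 4-bit nibbles from right:
  1110 = E
  0001 = 1
  0001 = 1
  0110 = 6
  1101 = D
  0000 = 0
Result: E116D0



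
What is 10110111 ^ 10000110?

XOR: 1 when bits differ
  10110111
^ 10000110
----------
  00110001
Decimal: 183 ^ 134 = 49



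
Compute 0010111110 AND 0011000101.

AND: 1 only when both bits are 1
  0010111110
& 0011000101
------------
  0010000100
Decimal: 190 & 197 = 132



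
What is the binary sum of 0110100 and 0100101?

Add column by column from the right: bit + bit + carry-in; write the sum mod 2, carry 1 when the sum is 2 or 3.
carry:  1001000
        0110100
+       0100101
---------------
       01011001
(the carry out of the leftmost column, 0, becomes the leading bit)
Decimal check:
  0110100 = 32 + 16 + 4 = 52
  0100101 = 32 + 4 + 1 = 37
  52 + 37 = 89, and 01011001 = 64 + 16 + 8 + 1 = 89 ✓



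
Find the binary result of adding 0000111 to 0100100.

Add column by column from the right: bit + bit + carry-in; write the sum mod 2, carry 1 when the sum is 2 or 3.
carry:  0001000
        0000111
+       0100100
---------------
       00101011
(the carry out of the leftmost column, 0, becomes the leading bit)
Decimal check:
  0000111 = 4 + 2 + 1 = 7
  0100100 = 32 + 4 = 36
  7 + 36 = 43, and 00101011 = 32 + 8 + 2 + 1 = 43 ✓



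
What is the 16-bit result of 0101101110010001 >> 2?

Original: 0101101110010001 (decimal 23441)
Shift right by 2 positions
Drop the 2 low bits; fill with zeros on the left
Result: 0001011011100100 (decimal 5860)
Equivalent: 23441 >> 2 = 23441 ÷ 2^2 = 5860



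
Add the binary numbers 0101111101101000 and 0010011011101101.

Add column by column from the right: bit + bit + carry-in; write the sum mod 2, carry 1 when the sum is 2 or 3.
carry:  1111111111010000
        0101111101101000
+       0010011011101101
------------------------
       01000011001010101
(the carry out of the leftmost column, 0, becomes the leading bit)
Decimal check:
  0101111101101000 = 16384 + 4096 + 2048 + 1024 + 512 + 256 + 64 + 32 + 8 = 24424
  0010011011101101 = 8192 + 1024 + 512 + 128 + 64 + 32 + 8 + 4 + 1 = 9965
  24424 + 9965 = 34389, and 01000011001010101 = 32768 + 1024 + 512 + 64 + 16 + 4 + 1 = 34389 ✓



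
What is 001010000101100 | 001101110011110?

OR: 1 when either bit is 1
  001010000101100
| 001101110011110
-----------------
  001111110111110
Decimal: 5164 | 7070 = 8126



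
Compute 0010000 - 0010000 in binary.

Method 1 - Direct subtraction (column by column from the right: bit − bit − borrow-in; if negative, add 2 and borrow 1 from the next column):
borrow: 0000000
        0010000
-       0010000
---------------
        0000000

Method 2 - Add two's complement:
Two's complement of 0010000: invert → 1101111, add 1 → 1110000
  0010000
+ 1110000
---------
 10000000  (end carry out of the top bit = 1)
Discarding the end carry: 0000000
Decimal check:
  0010000 = 16
  0010000 = 16
  16 - 16 = 0, and 0000000 = 0 ✓



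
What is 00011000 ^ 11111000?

XOR: 1 when bits differ
  00011000
^ 11111000
----------
  11100000
Decimal: 24 ^ 248 = 224



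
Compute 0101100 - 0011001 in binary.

Method 1 - Direct subtraction (column by column from the right: bit − bit − borrow-in; if negative, add 2 and borrow 1 from the next column):
borrow: 0100110
        0101100
-       0011001
---------------
        0010011

Method 2 - Add two's complement:
Two's complement of 0011001: invert → 1100110, add 1 → 1100111
  0101100
+ 1100111
---------
 10010011  (end carry out of the top bit = 1)
Discarding the end carry: 0010011
Decimal check:
  0101100 = 32 + 8 + 4 = 44
  0011001 = 16 + 8 + 1 = 25
  44 - 25 = 19, and 0010011 = 16 + 2 + 1 = 19 ✓



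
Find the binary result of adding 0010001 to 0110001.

Add column by column from the right: bit + bit + carry-in; write the sum mod 2, carry 1 when the sum is 2 or 3.
carry:  1100010
        0010001
+       0110001
---------------
       01000010
(the carry out of the leftmost column, 0, becomes the leading bit)
Decimal check:
  0010001 = 16 + 1 = 17
  0110001 = 32 + 16 + 1 = 49
  17 + 49 = 66, and 01000010 = 64 + 2 = 66 ✓



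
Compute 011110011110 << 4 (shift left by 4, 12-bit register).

Original: 011110011110 (decimal 1950)
Shift left by 4 positions
Append 4 zeros on the right and drop the 4 high bits that overflow the 12-bit width
Result: 100111100000 (decimal 2528)
Equivalent: 1950 << 4 = 1950 × 2^4 = 31200, truncated to 12 bits = 2528



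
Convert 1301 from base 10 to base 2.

Using repeated division by 2:
1301 ÷ 2 = 650 remainder 1
650 ÷ 2 = 325 remainder 0
325 ÷ 2 = 162 remainder 1
162 ÷ 2 = 81 remainder 0
81 ÷ 2 = 40 remainder 1
40 ÷ 2 = 20 remainder 0
20 ÷ 2 = 10 remainder 0
10 ÷ 2 = 5 remainder 0
5 ÷ 2 = 2 remainder 1
2 ÷ 2 = 1 remainder 0
1 ÷ 2 = 0 remainder 1
Reading remainders bottom to top: 10100010101



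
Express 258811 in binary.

Using repeated division by 2:
258811 ÷ 2 = 129405 remainder 1
129405 ÷ 2 = 64702 remainder 1
64702 ÷ 2 = 32351 remainder 0
32351 ÷ 2 = 16175 remainder 1
16175 ÷ 2 = 8087 remainder 1
8087 ÷ 2 = 4043 remainder 1
4043 ÷ 2 = 2021 remainder 1
2021 ÷ 2 = 1010 remainder 1
1010 ÷ 2 = 505 remainder 0
505 ÷ 2 = 252 remainder 1
252 ÷ 2 = 126 remainder 0
126 ÷ 2 = 63 remainder 0
63 ÷ 2 = 31 remainder 1
31 ÷ 2 = 15 remainder 1
15 ÷ 2 = 7 remainder 1
7 ÷ 2 = 3 remainder 1
3 ÷ 2 = 1 remainder 1
1 ÷ 2 = 0 remainder 1
Reading remainders bottom to top: 111111001011111011



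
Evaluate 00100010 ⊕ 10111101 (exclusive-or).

XOR: 1 when bits differ
  00100010
^ 10111101
----------
  10011111
Decimal: 34 ^ 189 = 159



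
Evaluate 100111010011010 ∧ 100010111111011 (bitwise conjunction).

AND: 1 only when both bits are 1
  100111010011010
& 100010111111011
-----------------
  100010010011010
Decimal: 20122 & 17915 = 17562



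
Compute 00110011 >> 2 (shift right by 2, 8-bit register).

Original: 00110011 (decimal 51)
Shift right by 2 positions
Drop the 2 low bits; fill with zeros on the left
Result: 00001100 (decimal 12)
Equivalent: 51 >> 2 = 51 ÷ 2^2 = 12



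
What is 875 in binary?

Using repeated division by 2:
875 ÷ 2 = 437 remainder 1
437 ÷ 2 = 218 remainder 1
218 ÷ 2 = 109 remainder 0
109 ÷ 2 = 54 remainder 1
54 ÷ 2 = 27 remainder 0
27 ÷ 2 = 13 remainder 1
13 ÷ 2 = 6 remainder 1
6 ÷ 2 = 3 remainder 0
3 ÷ 2 = 1 remainder 1
1 ÷ 2 = 0 remainder 1
Reading remainders bottom to top: 1101101011



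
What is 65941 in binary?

Using repeated division by 2:
65941 ÷ 2 = 32970 remainder 1
32970 ÷ 2 = 16485 remainder 0
16485 ÷ 2 = 8242 remainder 1
8242 ÷ 2 = 4121 remainder 0
4121 ÷ 2 = 2060 remainder 1
2060 ÷ 2 = 1030 remainder 0
1030 ÷ 2 = 515 remainder 0
515 ÷ 2 = 257 remainder 1
257 ÷ 2 = 128 remainder 1
128 ÷ 2 = 64 remainder 0
64 ÷ 2 = 32 remainder 0
32 ÷ 2 = 16 remainder 0
16 ÷ 2 = 8 remainder 0
8 ÷ 2 = 4 remainder 0
4 ÷ 2 = 2 remainder 0
2 ÷ 2 = 1 remainder 0
1 ÷ 2 = 0 remainder 1
Reading remainders bottom to top: 10000000110010101



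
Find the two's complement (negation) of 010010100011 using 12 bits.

Original: 010010100011
Step 1 - Invert all bits: 101101011100
Step 2 - Add 1: 101101011101
Verification: 010010100011 + 101101011101 = 1000000000000; discarding the end carry (carry out of the top bit) leaves the 12-bit value 000000000000, as required for x + (-x)



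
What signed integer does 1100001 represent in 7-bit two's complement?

Binary: 1100001
Sign bit: 1 (negative)
Invert: 0011110
Add 1:  0011111
Magnitude: 0011111 = 16 + 8 + 4 + 2 + 1 = 31
Value: -31



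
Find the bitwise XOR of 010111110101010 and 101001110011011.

XOR: 1 when bits differ
  010111110101010
^ 101001110011011
-----------------
  111110000110001
Decimal: 12202 ^ 21403 = 31793



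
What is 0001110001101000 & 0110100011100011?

AND: 1 only when both bits are 1
  0001110001101000
& 0110100011100011
------------------
  0000100001100000
Decimal: 7272 & 26851 = 2144



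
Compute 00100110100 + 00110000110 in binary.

Add column by column from the right: bit + bit + carry-in; write the sum mod 2, carry 1 when the sum is 2 or 3.
carry:  01000001000
        00100110100
+       00110000110
-------------------
       001010111010
(the carry out of the leftmost column, 0, becomes the leading bit)
Decimal check:
  00100110100 = 256 + 32 + 16 + 4 = 308
  00110000110 = 256 + 128 + 4 + 2 = 390
  308 + 390 = 698, and 001010111010 = 512 + 128 + 32 + 16 + 8 + 2 = 698 ✓



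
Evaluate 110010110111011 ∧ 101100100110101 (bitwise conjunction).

AND: 1 only when both bits are 1
  110010110111011
& 101100100110101
-----------------
  100000100110001
Decimal: 26043 & 22837 = 16689



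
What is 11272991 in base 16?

Using repeated division by 16 (digits 10–15 are A–F):
11272991 ÷ 16 = 704561 remainder 15 (F)
704561 ÷ 16 = 44035 remainder 1
44035 ÷ 16 = 2752 remainder 3
2752 ÷ 16 = 172 remainder 0
172 ÷ 16 = 10 remainder 12 (C)
10 ÷ 16 = 0 remainder 10 (A)
Reading remainders bottom to top: AC031F



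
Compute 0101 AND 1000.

AND: 1 only when both bits are 1
  0101
& 1000
------
  0000
Decimal: 5 & 8 = 0



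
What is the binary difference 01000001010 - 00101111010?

Method 1 - Direct subtraction (column by column from the right: bit − bit − borrow-in; if negative, add 2 and borrow 1 from the next column):
borrow: 01111100000
        01000001010
-       00101111010
-------------------
        00010010000

Method 2 - Add two's complement:
Two's complement of 00101111010: invert → 11010000101, add 1 → 11010000110
  01000001010
+ 11010000110
-------------
 100010010000  (end carry out of the top bit = 1)
Discarding the end carry: 00010010000
Decimal check:
  01000001010 = 512 + 8 + 2 = 522
  00101111010 = 256 + 64 + 32 + 16 + 8 + 2 = 378
  522 - 378 = 144, and 00010010000 = 128 + 16 = 144 ✓



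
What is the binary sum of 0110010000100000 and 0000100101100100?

Add column by column from the right: bit + bit + carry-in; write the sum mod 2, carry 1 when the sum is 2 or 3.
carry:  0000000011000000
        0110010000100000
+       0000100101100100
------------------------
       00110110110000100
(the carry out of the leftmost column, 0, becomes the leading bit)
Decimal check:
  0110010000100000 = 16384 + 8192 + 1024 + 32 = 25632
  0000100101100100 = 2048 + 256 + 64 + 32 + 4 = 2404
  25632 + 2404 = 28036, and 00110110110000100 = 16384 + 8192 + 2048 + 1024 + 256 + 128 + 4 = 28036 ✓



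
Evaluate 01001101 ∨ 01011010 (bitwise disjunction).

OR: 1 when either bit is 1
  01001101
| 01011010
----------
  01011111
Decimal: 77 | 90 = 95



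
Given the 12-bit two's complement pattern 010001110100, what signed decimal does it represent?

Binary: 010001110100
Sign bit: 0 (non-negative)
Read directly as an unsigned value:
010001110100 = 1024 + 64 + 32 + 16 + 4 = 1140
Value: 1140



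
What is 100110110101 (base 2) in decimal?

Sum of powers of 2 for each 1-bit:
2^0 + 2^2 + 2^4 + 2^5 + 2^7 + 2^8 + 2^11
= 1 + 4 + 16 + 32 + 128 + 256 + 2048
= 2485



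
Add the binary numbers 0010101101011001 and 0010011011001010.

Add column by column from the right: bit + bit + carry-in; write the sum mod 2, carry 1 when the sum is 2 or 3.
carry:  0101111110110000
        0010101101011001
+       0010011011001010
------------------------
       00101001000100011
(the carry out of the leftmost column, 0, becomes the leading bit)
Decimal check:
  0010101101011001 = 8192 + 2048 + 512 + 256 + 64 + 16 + 8 + 1 = 11097
  0010011011001010 = 8192 + 1024 + 512 + 128 + 64 + 8 + 2 = 9930
  11097 + 9930 = 21027, and 00101001000100011 = 16384 + 4096 + 512 + 32 + 2 + 1 = 21027 ✓



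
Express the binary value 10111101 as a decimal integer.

Sum of powers of 2 for each 1-bit:
2^0 + 2^2 + 2^3 + 2^4 + 2^5 + 2^7
= 1 + 4 + 8 + 16 + 32 + 128
= 189



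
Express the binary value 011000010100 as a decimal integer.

Sum of powers of 2 for each 1-bit:
2^2 + 2^4 + 2^9 + 2^10
= 4 + 16 + 512 + 1024
= 1556



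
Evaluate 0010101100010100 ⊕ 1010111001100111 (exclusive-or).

XOR: 1 when bits differ
  0010101100010100
^ 1010111001100111
------------------
  1000010101110011
Decimal: 11028 ^ 44647 = 34163



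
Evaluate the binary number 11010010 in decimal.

Sum of powers of 2 for each 1-bit:
2^1 + 2^4 + 2^6 + 2^7
= 2 + 16 + 64 + 128
= 210



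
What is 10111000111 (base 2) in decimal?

Sum of powers of 2 for each 1-bit:
2^0 + 2^1 + 2^2 + 2^6 + 2^7 + 2^8 + 2^10
= 1 + 2 + 4 + 64 + 128 + 256 + 1024
= 1479



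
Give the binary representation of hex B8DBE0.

Convert each hex digit to 4 bits:
  B = 1011
  8 = 1000
  D = 1101
  B = 1011
  E = 1110
  0 = 0000
Concatenate: 101110001101101111100000



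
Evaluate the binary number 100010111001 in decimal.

Sum of powers of 2 for each 1-bit:
2^0 + 2^3 + 2^4 + 2^5 + 2^7 + 2^11
= 1 + 8 + 16 + 32 + 128 + 2048
= 2233



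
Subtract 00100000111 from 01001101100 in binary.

Method 1 - Direct subtraction (column by column from the right: bit − bit − borrow-in; if negative, add 2 and borrow 1 from the next column):
borrow: 01000001110
        01001101100
-       00100000111
-------------------
        00101100101

Method 2 - Add two's complement:
Two's complement of 00100000111: invert → 11011111000, add 1 → 11011111001
  01001101100
+ 11011111001
-------------
 100101100101  (end carry out of the top bit = 1)
Discarding the end carry: 00101100101
Decimal check:
  01001101100 = 512 + 64 + 32 + 8 + 4 = 620
  00100000111 = 256 + 4 + 2 + 1 = 263
  620 - 263 = 357, and 00101100101 = 256 + 64 + 32 + 4 + 1 = 357 ✓



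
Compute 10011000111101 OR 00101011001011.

OR: 1 when either bit is 1
  10011000111101
| 00101011001011
----------------
  10111011111111
Decimal: 9789 | 2763 = 12031



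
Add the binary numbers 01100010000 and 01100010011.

Add column by column from the right: bit + bit + carry-in; write the sum mod 2, carry 1 when the sum is 2 or 3.
carry:  11000100000
        01100010000
+       01100010011
-------------------
       011000100011
(the carry out of the leftmost column, 0, becomes the leading bit)
Decimal check:
  01100010000 = 512 + 256 + 16 = 784
  01100010011 = 512 + 256 + 16 + 2 + 1 = 787
  784 + 787 = 1571, and 011000100011 = 1024 + 512 + 32 + 2 + 1 = 1571 ✓



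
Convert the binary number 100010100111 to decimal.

Sum of powers of 2 for each 1-bit:
2^0 + 2^1 + 2^2 + 2^5 + 2^7 + 2^11
= 1 + 2 + 4 + 32 + 128 + 2048
= 2215



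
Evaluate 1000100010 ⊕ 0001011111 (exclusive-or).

XOR: 1 when bits differ
  1000100010
^ 0001011111
------------
  1001111101
Decimal: 546 ^ 95 = 637



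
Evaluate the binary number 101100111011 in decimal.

Sum of powers of 2 for each 1-bit:
2^0 + 2^1 + 2^3 + 2^4 + 2^5 + 2^8 + 2^9 + 2^11
= 1 + 2 + 8 + 16 + 32 + 256 + 512 + 2048
= 2875

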